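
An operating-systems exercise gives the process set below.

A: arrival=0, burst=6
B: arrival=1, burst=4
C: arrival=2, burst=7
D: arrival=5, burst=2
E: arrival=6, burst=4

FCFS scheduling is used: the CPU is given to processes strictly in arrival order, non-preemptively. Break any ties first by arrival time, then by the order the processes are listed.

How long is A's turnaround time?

6

Gantt: | A 0-6 | B 6-10 | C 10-17 | D 17-19 | E 19-23 |
Completion: A=6  B=10  C=17  D=19  E=23
Turnaround (C−A): A=6  B=9  C=15  D=14  E=17
Turnaround(A) = completion − arrival = 6 − 0 = 6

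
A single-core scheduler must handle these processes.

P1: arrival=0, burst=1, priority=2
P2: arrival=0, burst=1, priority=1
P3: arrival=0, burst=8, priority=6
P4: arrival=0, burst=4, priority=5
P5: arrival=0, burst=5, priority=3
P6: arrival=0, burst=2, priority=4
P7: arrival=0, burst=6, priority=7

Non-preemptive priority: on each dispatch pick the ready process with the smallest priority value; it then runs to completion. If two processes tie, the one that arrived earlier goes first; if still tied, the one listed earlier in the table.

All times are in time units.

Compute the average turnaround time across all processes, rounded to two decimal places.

Timeline: | P2 0-1 | P1 1-2 | P5 2-7 | P6 7-9 | P4 9-13 | P3 13-21 | P7 21-27 |
Completion: P1=2  P2=1  P3=21  P4=13  P5=7  P6=9  P7=27
Turnaround times: P1=2, P2=1, P3=21, P4=13, P5=7, P6=9, P7=27
Average turnaround = (2+1+21+13+7+9+27) / 7 = 80/7 = 11.43

11.43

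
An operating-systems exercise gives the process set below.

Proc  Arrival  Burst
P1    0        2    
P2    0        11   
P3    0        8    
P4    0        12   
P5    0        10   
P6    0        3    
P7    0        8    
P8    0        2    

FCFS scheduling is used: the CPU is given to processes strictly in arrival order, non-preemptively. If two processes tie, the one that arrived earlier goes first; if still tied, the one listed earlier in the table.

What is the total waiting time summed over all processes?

212

Schedule: | P1 0-2 | P2 2-13 | P3 13-21 | P4 21-33 | P5 33-43 | P6 43-46 | P7 46-54 | P8 54-56 |
Completion: P1=2  P2=13  P3=21  P4=33  P5=43  P6=46  P7=54  P8=56
Waiting = turnaround − burst: P1=0, P2=2, P3=13, P4=21, P5=33, P6=43, P7=46, P8=54
Total waiting = 0 + 2 + 13 + 21 + 33 + 43 + 46 + 54 = 212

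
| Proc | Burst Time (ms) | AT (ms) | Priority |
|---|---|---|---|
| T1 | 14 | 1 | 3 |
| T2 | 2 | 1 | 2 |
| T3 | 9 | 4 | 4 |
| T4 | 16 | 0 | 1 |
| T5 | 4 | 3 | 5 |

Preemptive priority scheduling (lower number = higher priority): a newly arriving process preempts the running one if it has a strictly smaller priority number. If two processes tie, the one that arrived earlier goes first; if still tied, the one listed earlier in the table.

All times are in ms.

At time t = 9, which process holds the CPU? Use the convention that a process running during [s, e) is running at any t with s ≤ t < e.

Timeline: | T4 0-16 | T2 16-18 | T1 18-32 | T3 32-41 | T5 41-45 |
Completion: T1=32  T2=18  T3=41  T4=16  T5=45

T4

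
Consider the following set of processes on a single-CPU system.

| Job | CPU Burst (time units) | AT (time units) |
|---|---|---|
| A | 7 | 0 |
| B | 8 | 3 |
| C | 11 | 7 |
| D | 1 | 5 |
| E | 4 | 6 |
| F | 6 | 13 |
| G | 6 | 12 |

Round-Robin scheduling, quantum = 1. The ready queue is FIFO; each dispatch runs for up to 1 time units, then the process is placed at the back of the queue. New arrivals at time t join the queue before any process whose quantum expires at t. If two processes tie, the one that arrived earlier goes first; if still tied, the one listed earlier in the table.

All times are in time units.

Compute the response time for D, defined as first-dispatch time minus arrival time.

1

Gantt: | A 0-3 | B 3-4 | A 4-5 | B 5-6 | D 6-7 | A 7-8 | E 8-9 | B 9-10 | C 10-11 | A 11-12 | E 12-13 | B 13-14 | C 14-15 | G 15-16 | A 16-17 | F 17-18 | E 18-19 | B 19-20 | C 20-21 | G 21-22 | F 22-23 | E 23-24 | B 24-25 | C 25-26 | G 26-27 | F 27-28 | B 28-29 | C 29-30 | G 30-31 | F 31-32 | B 32-33 | C 33-34 | G 34-35 | F 35-36 | C 36-37 | G 37-38 | F 38-39 | C 39-43 |
Completion: A=17  B=33  C=43  D=7  E=24  F=39  G=38
Turnaround (C−A): A=17  B=30  C=36  D=2  E=18  F=26  G=26
Response(D) = first start − arrival = 6 − 5 = 1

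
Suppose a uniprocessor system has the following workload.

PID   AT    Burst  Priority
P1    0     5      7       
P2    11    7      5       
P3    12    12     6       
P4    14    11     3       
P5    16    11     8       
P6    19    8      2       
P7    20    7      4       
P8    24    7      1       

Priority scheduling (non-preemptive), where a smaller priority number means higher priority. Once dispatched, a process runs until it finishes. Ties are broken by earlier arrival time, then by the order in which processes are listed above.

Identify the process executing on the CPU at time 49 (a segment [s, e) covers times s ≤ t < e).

P7

Gantt: | P1 0-5 | idle 5-11 | P2 11-18 | P4 18-29 | P8 29-36 | P6 36-44 | P7 44-51 | P3 51-63 | P5 63-74 |
Completion: P1=5  P2=18  P3=63  P4=29  P5=74  P6=44  P7=51  P8=36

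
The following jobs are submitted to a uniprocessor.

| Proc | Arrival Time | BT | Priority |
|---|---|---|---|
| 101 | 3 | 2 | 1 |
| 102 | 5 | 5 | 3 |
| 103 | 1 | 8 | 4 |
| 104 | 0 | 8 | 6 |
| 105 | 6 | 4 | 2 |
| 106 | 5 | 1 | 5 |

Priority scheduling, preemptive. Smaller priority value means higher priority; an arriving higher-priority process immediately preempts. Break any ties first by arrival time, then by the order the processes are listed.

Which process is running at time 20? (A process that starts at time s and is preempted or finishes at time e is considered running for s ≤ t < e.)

Gantt: | 104 0-1 | 103 1-3 | 101 3-5 | 102 5-6 | 105 6-10 | 102 10-14 | 103 14-20 | 106 20-21 | 104 21-28 |
Completion: 101=5  102=14  103=20  104=28  105=10  106=21
Turnaround (C−A): 101=2  102=9  103=19  104=28  105=4  106=16

106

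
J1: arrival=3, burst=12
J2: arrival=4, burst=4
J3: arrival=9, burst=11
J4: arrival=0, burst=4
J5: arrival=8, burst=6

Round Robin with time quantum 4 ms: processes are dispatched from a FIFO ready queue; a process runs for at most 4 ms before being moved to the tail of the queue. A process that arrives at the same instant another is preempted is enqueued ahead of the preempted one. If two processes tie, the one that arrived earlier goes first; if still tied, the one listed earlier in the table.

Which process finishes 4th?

Gantt: | J4 0-4 | J1 4-8 | J2 8-12 | J5 12-16 | J1 16-20 | J3 20-24 | J5 24-26 | J1 26-30 | J3 30-37 |
Completion: J1=30  J2=12  J3=37  J4=4  J5=26
Finish order: J4 → J2 → J5 → J1 → J3

J1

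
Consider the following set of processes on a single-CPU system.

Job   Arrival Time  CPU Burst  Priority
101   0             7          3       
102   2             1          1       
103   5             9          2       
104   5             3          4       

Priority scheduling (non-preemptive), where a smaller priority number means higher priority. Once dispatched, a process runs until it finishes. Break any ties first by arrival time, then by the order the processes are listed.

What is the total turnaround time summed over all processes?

Gantt: | 101 0-7 | 102 7-8 | 103 8-17 | 104 17-20 |
Completion: 101=7  102=8  103=17  104=20
Turnaround = completion − arrival: 101=7, 102=6, 103=12, 104=15
Total turnaround = 7 + 6 + 12 + 15 = 40

40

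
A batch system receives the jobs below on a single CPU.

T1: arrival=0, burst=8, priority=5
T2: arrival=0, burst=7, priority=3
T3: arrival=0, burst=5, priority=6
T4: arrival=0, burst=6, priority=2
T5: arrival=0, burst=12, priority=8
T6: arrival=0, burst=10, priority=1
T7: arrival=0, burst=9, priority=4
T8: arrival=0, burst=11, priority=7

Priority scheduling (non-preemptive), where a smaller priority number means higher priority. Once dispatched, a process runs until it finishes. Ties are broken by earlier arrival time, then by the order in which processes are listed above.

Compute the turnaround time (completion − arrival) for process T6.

Gantt: | T6 0-10 | T4 10-16 | T2 16-23 | T7 23-32 | T1 32-40 | T3 40-45 | T8 45-56 | T5 56-68 |
Completion: T1=40  T2=23  T3=45  T4=16  T5=68  T6=10  T7=32  T8=56
Turnaround (C−A): T1=40  T2=23  T3=45  T4=16  T5=68  T6=10  T7=32  T8=56
Turnaround(T6) = completion − arrival = 10 − 0 = 10

10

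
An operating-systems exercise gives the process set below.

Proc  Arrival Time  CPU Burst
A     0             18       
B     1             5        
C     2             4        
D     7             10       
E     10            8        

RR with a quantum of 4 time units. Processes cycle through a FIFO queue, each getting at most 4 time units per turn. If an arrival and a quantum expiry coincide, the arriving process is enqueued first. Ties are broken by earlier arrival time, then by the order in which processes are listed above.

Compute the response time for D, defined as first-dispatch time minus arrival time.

Timeline: | A 0-4 | B 4-8 | C 8-12 | A 12-16 | D 16-20 | B 20-21 | E 21-25 | A 25-29 | D 29-33 | E 33-37 | A 37-41 | D 41-43 | A 43-45 |
Completion: A=45  B=21  C=12  D=43  E=37
Turnaround (C−A): A=45  B=20  C=10  D=36  E=27
Response(D) = first start − arrival = 16 − 7 = 9

9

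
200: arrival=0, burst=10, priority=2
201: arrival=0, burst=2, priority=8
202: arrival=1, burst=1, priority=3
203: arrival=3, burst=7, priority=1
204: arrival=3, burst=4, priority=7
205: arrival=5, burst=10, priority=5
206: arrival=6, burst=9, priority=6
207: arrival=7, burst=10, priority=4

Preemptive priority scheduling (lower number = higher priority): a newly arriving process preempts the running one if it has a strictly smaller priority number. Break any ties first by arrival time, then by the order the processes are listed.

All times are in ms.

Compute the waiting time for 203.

0

Schedule: | 200 0-3 | 203 3-10 | 200 10-17 | 202 17-18 | 207 18-28 | 205 28-38 | 206 38-47 | 204 47-51 | 201 51-53 |
Completion: 200=17  201=53  202=18  203=10  204=51  205=38  206=47  207=28
Waiting(203) = turnaround − burst = 7 − 7 = 0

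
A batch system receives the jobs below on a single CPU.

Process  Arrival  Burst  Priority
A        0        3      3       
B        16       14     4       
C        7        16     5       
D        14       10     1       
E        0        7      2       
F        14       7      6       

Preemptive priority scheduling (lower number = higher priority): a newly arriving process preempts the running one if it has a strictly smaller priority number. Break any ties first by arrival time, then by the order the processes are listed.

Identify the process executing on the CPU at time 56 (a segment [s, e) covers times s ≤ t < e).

Schedule: | E 0-7 | A 7-10 | C 10-14 | D 14-24 | B 24-38 | C 38-50 | F 50-57 |
Completion: A=10  B=38  C=50  D=24  E=7  F=57
Turnaround (C−A): A=10  B=22  C=43  D=10  E=7  F=43

F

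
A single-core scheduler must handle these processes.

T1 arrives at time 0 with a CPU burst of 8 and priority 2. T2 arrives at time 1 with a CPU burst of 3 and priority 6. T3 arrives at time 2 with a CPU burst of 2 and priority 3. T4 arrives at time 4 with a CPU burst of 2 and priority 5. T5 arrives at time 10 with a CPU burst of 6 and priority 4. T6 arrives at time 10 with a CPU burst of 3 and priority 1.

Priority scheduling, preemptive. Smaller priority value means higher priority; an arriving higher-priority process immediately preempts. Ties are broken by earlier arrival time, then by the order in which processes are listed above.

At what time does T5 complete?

Timeline: | T1 0-8 | T3 8-10 | T6 10-13 | T5 13-19 | T4 19-21 | T2 21-24 |
Completion: T1=8  T2=24  T3=10  T4=21  T5=19  T6=13
Turnaround (C−A): T1=8  T2=23  T3=8  T4=17  T5=9  T6=3

19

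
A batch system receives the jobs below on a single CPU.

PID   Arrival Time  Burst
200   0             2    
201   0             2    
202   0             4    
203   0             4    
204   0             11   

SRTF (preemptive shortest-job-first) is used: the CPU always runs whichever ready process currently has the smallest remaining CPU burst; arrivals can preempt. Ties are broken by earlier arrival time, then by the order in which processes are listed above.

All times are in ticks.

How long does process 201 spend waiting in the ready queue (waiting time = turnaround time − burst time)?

2

Timeline: | 200 0-2 | 201 2-4 | 202 4-8 | 203 8-12 | 204 12-23 |
Completion: 200=2  201=4  202=8  203=12  204=23
Turnaround (C−A): 200=2  201=4  202=8  203=12  204=23
Waiting(201) = turnaround − burst = 4 − 2 = 2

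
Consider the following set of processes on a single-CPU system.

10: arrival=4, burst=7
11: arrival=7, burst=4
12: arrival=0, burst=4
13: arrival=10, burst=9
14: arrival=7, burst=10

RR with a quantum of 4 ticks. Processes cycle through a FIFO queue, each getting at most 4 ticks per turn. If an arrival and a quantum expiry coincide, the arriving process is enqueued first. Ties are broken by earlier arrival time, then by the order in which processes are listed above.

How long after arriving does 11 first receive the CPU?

1

Schedule: | 12 0-4 | 10 4-8 | 11 8-12 | 14 12-16 | 10 16-19 | 13 19-23 | 14 23-27 | 13 27-31 | 14 31-33 | 13 33-34 |
Completion: 10=19  11=12  12=4  13=34  14=33
Turnaround (C−A): 10=15  11=5  12=4  13=24  14=26
Response(11) = first start − arrival = 8 − 7 = 1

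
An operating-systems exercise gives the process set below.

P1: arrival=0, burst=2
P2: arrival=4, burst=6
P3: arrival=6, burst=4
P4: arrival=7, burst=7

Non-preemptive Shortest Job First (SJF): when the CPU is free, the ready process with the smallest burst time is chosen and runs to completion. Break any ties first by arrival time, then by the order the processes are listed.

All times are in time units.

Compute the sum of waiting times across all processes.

Gantt: | P1 0-2 | idle 2-4 | P2 4-10 | P3 10-14 | P4 14-21 |
Completion: P1=2  P2=10  P3=14  P4=21
Waiting = turnaround − burst: P1=0, P2=0, P3=4, P4=7
Total waiting = 0 + 0 + 4 + 7 = 11

11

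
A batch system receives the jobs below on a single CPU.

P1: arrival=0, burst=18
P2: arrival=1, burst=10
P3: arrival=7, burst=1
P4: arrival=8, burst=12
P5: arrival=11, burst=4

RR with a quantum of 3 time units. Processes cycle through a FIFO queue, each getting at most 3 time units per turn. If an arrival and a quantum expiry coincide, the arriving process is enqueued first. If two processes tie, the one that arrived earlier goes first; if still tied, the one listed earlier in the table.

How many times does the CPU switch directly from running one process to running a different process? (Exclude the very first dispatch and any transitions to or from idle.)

Schedule: | P1 0-3 | P2 3-6 | P1 6-9 | P2 9-12 | P3 12-13 | P4 13-16 | P1 16-19 | P5 19-22 | P2 22-25 | P4 25-28 | P1 28-31 | P5 31-32 | P2 32-33 | P4 33-36 | P1 36-39 | P4 39-42 | P1 42-45 |
Completion: P1=45  P2=33  P3=13  P4=42  P5=32
Turnaround (C−A): P1=45  P2=32  P3=6  P4=34  P5=21

16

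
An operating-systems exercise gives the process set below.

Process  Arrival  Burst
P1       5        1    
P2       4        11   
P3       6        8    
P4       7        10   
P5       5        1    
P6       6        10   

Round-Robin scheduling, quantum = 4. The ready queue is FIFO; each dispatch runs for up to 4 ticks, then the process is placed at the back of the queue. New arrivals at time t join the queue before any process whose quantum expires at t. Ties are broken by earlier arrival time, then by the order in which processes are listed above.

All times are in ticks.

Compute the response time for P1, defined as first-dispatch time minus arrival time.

Schedule: | idle 0-4 | P2 4-8 | P1 8-9 | P5 9-10 | P3 10-14 | P6 14-18 | P4 18-22 | P2 22-26 | P3 26-30 | P6 30-34 | P4 34-38 | P2 38-41 | P6 41-43 | P4 43-45 |
Completion: P1=9  P2=41  P3=30  P4=45  P5=10  P6=43
Turnaround (C−A): P1=4  P2=37  P3=24  P4=38  P5=5  P6=37
Response(P1) = first start − arrival = 8 − 5 = 3

3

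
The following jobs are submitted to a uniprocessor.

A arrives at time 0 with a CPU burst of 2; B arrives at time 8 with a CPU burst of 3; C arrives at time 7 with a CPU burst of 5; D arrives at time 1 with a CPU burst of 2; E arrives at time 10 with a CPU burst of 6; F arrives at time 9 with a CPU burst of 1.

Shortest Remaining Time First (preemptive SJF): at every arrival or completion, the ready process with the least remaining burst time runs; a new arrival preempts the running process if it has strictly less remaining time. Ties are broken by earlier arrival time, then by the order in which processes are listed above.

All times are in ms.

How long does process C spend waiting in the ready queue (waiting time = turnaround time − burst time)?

Timeline: | A 0-2 | D 2-4 | idle 4-7 | C 7-8 | B 8-9 | F 9-10 | B 10-12 | C 12-16 | E 16-22 |
Completion: A=2  B=12  C=16  D=4  E=22  F=10
Waiting(C) = turnaround − burst = 9 − 5 = 4

4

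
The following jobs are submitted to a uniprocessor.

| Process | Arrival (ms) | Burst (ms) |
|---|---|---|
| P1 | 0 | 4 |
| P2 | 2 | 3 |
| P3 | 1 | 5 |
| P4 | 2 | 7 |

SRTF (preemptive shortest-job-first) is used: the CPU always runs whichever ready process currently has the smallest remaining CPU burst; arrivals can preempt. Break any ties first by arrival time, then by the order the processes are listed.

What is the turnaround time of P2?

Schedule: | P1 0-4 | P2 4-7 | P3 7-12 | P4 12-19 |
Completion: P1=4  P2=7  P3=12  P4=19
Turnaround (C−A): P1=4  P2=5  P3=11  P4=17
Turnaround(P2) = completion − arrival = 7 − 2 = 5

5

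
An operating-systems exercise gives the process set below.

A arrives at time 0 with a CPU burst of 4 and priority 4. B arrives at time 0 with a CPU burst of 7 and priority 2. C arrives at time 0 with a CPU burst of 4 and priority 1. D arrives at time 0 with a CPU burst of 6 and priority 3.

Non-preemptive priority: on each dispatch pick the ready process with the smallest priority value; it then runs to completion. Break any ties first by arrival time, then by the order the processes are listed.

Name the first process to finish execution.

C

Gantt: | C 0-4 | B 4-11 | D 11-17 | A 17-21 |
Completion: A=21  B=11  C=4  D=17
Turnaround (C−A): A=21  B=11  C=4  D=17
Finish order: C → B → D → A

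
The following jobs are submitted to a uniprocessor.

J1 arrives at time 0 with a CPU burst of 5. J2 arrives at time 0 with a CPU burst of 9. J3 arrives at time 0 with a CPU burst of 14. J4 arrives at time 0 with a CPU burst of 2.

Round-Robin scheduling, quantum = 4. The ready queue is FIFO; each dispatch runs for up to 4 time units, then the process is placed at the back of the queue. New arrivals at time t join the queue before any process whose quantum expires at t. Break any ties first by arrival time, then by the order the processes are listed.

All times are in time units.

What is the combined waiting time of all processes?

Timeline: | J1 0-4 | J2 4-8 | J3 8-12 | J4 12-14 | J1 14-15 | J2 15-19 | J3 19-23 | J2 23-24 | J3 24-30 |
Completion: J1=15  J2=24  J3=30  J4=14
Turnaround (C−A): J1=15  J2=24  J3=30  J4=14
Waiting = turnaround − burst: J1=10, J2=15, J3=16, J4=12
Total waiting = 10 + 15 + 16 + 12 = 53

53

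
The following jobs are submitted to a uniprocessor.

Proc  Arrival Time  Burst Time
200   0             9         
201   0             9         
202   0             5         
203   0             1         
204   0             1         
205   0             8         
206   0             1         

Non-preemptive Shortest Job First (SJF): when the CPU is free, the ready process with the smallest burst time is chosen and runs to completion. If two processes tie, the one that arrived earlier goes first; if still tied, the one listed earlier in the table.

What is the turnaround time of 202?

Timeline: | 203 0-1 | 204 1-2 | 206 2-3 | 202 3-8 | 205 8-16 | 200 16-25 | 201 25-34 |
Completion: 200=25  201=34  202=8  203=1  204=2  205=16  206=3
Turnaround (C−A): 200=25  201=34  202=8  203=1  204=2  205=16  206=3
Turnaround(202) = completion − arrival = 8 − 0 = 8

8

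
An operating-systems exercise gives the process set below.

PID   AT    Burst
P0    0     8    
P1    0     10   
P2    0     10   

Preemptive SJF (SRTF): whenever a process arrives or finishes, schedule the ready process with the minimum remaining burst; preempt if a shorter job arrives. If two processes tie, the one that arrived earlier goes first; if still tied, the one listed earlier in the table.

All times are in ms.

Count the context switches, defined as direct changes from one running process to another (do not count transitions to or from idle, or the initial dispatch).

2

Schedule: | P0 0-8 | P1 8-18 | P2 18-28 |
Completion: P0=8  P1=18  P2=28
Turnaround (C−A): P0=8  P1=18  P2=28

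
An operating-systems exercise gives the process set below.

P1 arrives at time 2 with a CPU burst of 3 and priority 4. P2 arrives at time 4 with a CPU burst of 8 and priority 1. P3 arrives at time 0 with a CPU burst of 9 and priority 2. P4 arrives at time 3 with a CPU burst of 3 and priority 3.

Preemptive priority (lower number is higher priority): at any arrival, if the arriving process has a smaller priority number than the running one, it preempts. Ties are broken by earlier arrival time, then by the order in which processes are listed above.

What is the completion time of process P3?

17

Schedule: | P3 0-4 | P2 4-12 | P3 12-17 | P4 17-20 | P1 20-23 |
Completion: P1=23  P2=12  P3=17  P4=20
Turnaround (C−A): P1=21  P2=8  P3=17  P4=17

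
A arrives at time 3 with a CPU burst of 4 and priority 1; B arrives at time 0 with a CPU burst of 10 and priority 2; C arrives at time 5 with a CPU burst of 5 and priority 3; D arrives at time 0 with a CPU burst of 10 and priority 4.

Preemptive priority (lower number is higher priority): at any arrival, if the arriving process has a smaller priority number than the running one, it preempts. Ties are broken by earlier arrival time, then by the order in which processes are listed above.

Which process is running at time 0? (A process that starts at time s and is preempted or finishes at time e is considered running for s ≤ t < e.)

Gantt: | B 0-3 | A 3-7 | B 7-14 | C 14-19 | D 19-29 |
Completion: A=7  B=14  C=19  D=29
Turnaround (C−A): A=4  B=14  C=14  D=29

B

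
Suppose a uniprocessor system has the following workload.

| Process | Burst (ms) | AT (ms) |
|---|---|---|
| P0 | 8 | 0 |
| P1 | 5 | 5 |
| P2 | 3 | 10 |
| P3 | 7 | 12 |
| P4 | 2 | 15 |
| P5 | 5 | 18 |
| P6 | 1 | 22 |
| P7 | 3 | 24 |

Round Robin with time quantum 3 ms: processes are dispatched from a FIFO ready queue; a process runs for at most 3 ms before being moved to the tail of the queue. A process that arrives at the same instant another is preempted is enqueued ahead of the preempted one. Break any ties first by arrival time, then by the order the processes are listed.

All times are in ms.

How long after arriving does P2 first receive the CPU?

3

Gantt: | P0 0-6 | P1 6-9 | P0 9-11 | P1 11-13 | P2 13-16 | P3 16-19 | P4 19-21 | P5 21-24 | P3 24-27 | P6 27-28 | P7 28-31 | P5 31-33 | P3 33-34 |
Completion: P0=11  P1=13  P2=16  P3=34  P4=21  P5=33  P6=28  P7=31
Response(P2) = first start − arrival = 13 − 10 = 3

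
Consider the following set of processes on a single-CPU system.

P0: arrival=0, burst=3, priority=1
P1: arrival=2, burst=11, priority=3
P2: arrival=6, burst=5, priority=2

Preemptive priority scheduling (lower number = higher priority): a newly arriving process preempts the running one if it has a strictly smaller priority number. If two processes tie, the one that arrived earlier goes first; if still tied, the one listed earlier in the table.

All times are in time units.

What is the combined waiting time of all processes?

Gantt: | P0 0-3 | P1 3-6 | P2 6-11 | P1 11-19 |
Completion: P0=3  P1=19  P2=11
Turnaround (C−A): P0=3  P1=17  P2=5
Waiting = turnaround − burst: P0=0, P1=6, P2=0
Total waiting = 0 + 6 + 0 = 6

6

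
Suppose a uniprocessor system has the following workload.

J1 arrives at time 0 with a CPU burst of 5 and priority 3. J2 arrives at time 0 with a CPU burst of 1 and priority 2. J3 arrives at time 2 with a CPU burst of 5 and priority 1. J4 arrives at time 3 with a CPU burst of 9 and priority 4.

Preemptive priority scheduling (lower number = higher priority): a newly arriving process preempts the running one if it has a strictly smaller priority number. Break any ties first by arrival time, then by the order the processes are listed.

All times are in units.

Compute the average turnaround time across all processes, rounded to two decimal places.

8.50

Schedule: | J2 0-1 | J1 1-2 | J3 2-7 | J1 7-11 | J4 11-20 |
Completion: J1=11  J2=1  J3=7  J4=20
Turnaround (C−A): J1=11  J2=1  J3=5  J4=17
Turnaround times: J1=11, J2=1, J3=5, J4=17
Average turnaround = (11+1+5+17) / 4 = 34/4 = 8.50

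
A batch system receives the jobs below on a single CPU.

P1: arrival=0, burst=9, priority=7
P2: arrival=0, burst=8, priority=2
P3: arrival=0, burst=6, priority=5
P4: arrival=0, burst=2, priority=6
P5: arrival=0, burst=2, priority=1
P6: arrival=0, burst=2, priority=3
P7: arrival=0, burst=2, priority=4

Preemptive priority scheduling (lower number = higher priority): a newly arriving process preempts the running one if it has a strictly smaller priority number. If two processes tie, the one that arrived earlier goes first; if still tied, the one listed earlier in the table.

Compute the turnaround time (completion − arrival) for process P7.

Schedule: | P5 0-2 | P2 2-10 | P6 10-12 | P7 12-14 | P3 14-20 | P4 20-22 | P1 22-31 |
Completion: P1=31  P2=10  P3=20  P4=22  P5=2  P6=12  P7=14
Turnaround (C−A): P1=31  P2=10  P3=20  P4=22  P5=2  P6=12  P7=14
Turnaround(P7) = completion − arrival = 14 − 0 = 14

14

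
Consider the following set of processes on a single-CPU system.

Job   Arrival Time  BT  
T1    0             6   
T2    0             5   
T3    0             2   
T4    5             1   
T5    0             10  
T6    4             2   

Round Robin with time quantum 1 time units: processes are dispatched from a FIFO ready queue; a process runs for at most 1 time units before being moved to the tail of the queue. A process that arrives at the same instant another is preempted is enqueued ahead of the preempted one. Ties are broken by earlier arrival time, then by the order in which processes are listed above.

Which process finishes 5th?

Schedule: | T1 0-1 | T2 1-2 | T3 2-3 | T5 3-4 | T1 4-5 | T2 5-6 | T3 6-7 | T6 7-8 | T5 8-9 | T4 9-10 | T1 10-11 | T2 11-12 | T6 12-13 | T5 13-14 | T1 14-15 | T2 15-16 | T5 16-17 | T1 17-18 | T2 18-19 | T5 19-20 | T1 20-21 | T5 21-26 |
Completion: T1=21  T2=19  T3=7  T4=10  T5=26  T6=13
Finish order: T3 → T4 → T6 → T2 → T1 → T5

T1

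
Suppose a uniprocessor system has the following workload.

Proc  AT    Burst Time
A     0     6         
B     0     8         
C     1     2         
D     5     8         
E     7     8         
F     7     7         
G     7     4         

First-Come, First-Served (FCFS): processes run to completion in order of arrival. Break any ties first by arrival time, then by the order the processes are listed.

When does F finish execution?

Schedule: | A 0-6 | B 6-14 | C 14-16 | D 16-24 | E 24-32 | F 32-39 | G 39-43 |
Completion: A=6  B=14  C=16  D=24  E=32  F=39  G=43
Turnaround (C−A): A=6  B=14  C=15  D=19  E=25  F=32  G=36

39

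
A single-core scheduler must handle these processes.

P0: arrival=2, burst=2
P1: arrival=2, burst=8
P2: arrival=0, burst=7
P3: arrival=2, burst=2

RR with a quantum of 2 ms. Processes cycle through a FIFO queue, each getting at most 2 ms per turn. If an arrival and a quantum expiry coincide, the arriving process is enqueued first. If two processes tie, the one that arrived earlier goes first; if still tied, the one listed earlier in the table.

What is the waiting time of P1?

Schedule: | P2 0-2 | P0 2-4 | P1 4-6 | P3 6-8 | P2 8-10 | P1 10-12 | P2 12-14 | P1 14-16 | P2 16-17 | P1 17-19 |
Completion: P0=4  P1=19  P2=17  P3=8
Waiting(P1) = turnaround − burst = 17 − 8 = 9

9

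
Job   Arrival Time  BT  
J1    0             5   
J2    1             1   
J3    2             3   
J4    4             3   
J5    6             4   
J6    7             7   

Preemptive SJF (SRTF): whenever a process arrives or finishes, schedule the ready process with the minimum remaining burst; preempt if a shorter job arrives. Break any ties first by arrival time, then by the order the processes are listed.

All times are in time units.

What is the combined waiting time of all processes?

23

Schedule: | J1 0-1 | J2 1-2 | J3 2-5 | J4 5-8 | J1 8-12 | J5 12-16 | J6 16-23 |
Completion: J1=12  J2=2  J3=5  J4=8  J5=16  J6=23
Waiting = turnaround − burst: J1=7, J2=0, J3=0, J4=1, J5=6, J6=9
Total waiting = 7 + 0 + 0 + 1 + 6 + 9 = 23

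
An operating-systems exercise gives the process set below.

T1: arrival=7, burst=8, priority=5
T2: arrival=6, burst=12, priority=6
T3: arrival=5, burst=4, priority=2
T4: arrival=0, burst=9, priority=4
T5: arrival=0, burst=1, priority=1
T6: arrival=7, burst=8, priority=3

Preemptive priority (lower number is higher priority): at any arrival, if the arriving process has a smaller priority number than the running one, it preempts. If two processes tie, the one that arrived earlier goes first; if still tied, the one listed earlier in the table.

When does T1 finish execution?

Timeline: | T5 0-1 | T4 1-5 | T3 5-9 | T6 9-17 | T4 17-22 | T1 22-30 | T2 30-42 |
Completion: T1=30  T2=42  T3=9  T4=22  T5=1  T6=17
Turnaround (C−A): T1=23  T2=36  T3=4  T4=22  T5=1  T6=10

30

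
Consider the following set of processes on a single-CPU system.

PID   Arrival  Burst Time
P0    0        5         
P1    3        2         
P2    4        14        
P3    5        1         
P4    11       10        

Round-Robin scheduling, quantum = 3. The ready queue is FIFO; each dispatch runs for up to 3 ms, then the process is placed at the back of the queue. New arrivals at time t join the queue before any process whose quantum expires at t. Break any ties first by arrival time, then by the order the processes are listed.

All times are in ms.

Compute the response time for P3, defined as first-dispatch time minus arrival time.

5

Gantt: | P0 0-3 | P1 3-5 | P0 5-7 | P2 7-10 | P3 10-11 | P2 11-14 | P4 14-17 | P2 17-20 | P4 20-23 | P2 23-26 | P4 26-29 | P2 29-31 | P4 31-32 |
Completion: P0=7  P1=5  P2=31  P3=11  P4=32
Turnaround (C−A): P0=7  P1=2  P2=27  P3=6  P4=21
Response(P3) = first start − arrival = 10 − 5 = 5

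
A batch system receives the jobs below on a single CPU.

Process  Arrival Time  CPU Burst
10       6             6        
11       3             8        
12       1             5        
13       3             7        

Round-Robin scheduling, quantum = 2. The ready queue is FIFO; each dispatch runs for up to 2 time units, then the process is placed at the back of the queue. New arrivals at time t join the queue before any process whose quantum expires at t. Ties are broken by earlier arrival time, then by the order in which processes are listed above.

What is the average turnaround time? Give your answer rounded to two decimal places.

20.00

Timeline: | idle 0-1 | 12 1-3 | 11 3-5 | 13 5-7 | 12 7-9 | 11 9-11 | 10 11-13 | 13 13-15 | 12 15-16 | 11 16-18 | 10 18-20 | 13 20-22 | 11 22-24 | 10 24-26 | 13 26-27 |
Completion: 10=26  11=24  12=16  13=27
Turnaround (C−A): 10=20  11=21  12=15  13=24
Turnaround times: 10=20, 11=21, 12=15, 13=24
Average turnaround = (20+21+15+24) / 4 = 80/4 = 20.00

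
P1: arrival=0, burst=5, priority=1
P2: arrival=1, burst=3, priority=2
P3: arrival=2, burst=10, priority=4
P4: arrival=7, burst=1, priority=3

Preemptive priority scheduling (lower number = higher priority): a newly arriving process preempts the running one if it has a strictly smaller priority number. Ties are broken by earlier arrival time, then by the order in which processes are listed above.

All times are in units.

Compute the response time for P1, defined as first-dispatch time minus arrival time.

Schedule: | P1 0-5 | P2 5-8 | P4 8-9 | P3 9-19 |
Completion: P1=5  P2=8  P3=19  P4=9
Turnaround (C−A): P1=5  P2=7  P3=17  P4=2
Response(P1) = first start − arrival = 0 − 0 = 0

0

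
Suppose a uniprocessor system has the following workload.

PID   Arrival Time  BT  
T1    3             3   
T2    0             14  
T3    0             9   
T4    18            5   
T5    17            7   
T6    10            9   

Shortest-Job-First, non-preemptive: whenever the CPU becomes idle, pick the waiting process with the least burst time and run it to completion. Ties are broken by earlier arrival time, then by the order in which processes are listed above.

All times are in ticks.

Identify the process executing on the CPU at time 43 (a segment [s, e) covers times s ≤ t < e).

Gantt: | T3 0-9 | T1 9-12 | T6 12-21 | T4 21-26 | T5 26-33 | T2 33-47 |
Completion: T1=12  T2=47  T3=9  T4=26  T5=33  T6=21

T2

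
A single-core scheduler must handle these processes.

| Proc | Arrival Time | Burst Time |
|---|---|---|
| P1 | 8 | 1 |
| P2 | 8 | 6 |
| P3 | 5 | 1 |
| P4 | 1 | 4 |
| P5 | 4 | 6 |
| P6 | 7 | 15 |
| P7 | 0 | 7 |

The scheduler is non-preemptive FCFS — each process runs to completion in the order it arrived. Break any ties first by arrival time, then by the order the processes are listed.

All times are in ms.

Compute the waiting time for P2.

Schedule: | P7 0-7 | P4 7-11 | P5 11-17 | P3 17-18 | P6 18-33 | P1 33-34 | P2 34-40 |
Completion: P1=34  P2=40  P3=18  P4=11  P5=17  P6=33  P7=7
Turnaround (C−A): P1=26  P2=32  P3=13  P4=10  P5=13  P6=26  P7=7
Waiting(P2) = turnaround − burst = 32 − 6 = 26

26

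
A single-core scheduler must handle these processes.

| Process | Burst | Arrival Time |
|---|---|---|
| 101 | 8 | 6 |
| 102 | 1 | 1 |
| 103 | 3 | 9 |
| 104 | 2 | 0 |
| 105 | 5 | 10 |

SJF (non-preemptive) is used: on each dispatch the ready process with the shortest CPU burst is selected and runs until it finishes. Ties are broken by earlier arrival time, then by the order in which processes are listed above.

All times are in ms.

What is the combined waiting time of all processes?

13

Timeline: | 104 0-2 | 102 2-3 | idle 3-6 | 101 6-14 | 103 14-17 | 105 17-22 |
Completion: 101=14  102=3  103=17  104=2  105=22
Waiting = turnaround − burst: 101=0, 102=1, 103=5, 104=0, 105=7
Total waiting = 0 + 1 + 5 + 0 + 7 = 13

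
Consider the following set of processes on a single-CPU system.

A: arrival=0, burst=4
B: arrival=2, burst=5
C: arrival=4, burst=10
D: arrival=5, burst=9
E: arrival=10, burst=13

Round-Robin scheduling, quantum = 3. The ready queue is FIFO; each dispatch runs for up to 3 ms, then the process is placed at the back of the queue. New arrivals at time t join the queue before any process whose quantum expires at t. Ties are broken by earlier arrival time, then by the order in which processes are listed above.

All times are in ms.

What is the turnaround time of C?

Schedule: | A 0-3 | B 3-6 | A 6-7 | C 7-10 | D 10-13 | B 13-15 | E 15-18 | C 18-21 | D 21-24 | E 24-27 | C 27-30 | D 30-33 | E 33-36 | C 36-37 | E 37-41 |
Completion: A=7  B=15  C=37  D=33  E=41
Turnaround (C−A): A=7  B=13  C=33  D=28  E=31
Turnaround(C) = completion − arrival = 37 − 4 = 33

33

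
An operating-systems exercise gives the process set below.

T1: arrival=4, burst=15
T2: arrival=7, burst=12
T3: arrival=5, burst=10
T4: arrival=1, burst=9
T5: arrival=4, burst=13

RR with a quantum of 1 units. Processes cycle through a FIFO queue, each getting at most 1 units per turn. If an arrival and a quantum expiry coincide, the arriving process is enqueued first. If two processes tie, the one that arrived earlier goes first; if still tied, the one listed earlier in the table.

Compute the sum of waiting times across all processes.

Schedule: | idle 0-1 | T4 1-4 | T1 4-5 | T5 5-6 | T4 6-7 | T3 7-8 | T1 8-9 | T5 9-10 | T2 10-11 | T4 11-12 | T3 12-13 | T1 13-14 | T5 14-15 | T2 15-16 | T4 16-17 | T3 17-18 | T1 18-19 | T5 19-20 | T2 20-21 | T4 21-22 | T3 22-23 | T1 23-24 | T5 24-25 | T2 25-26 | T4 26-27 | T3 27-28 | T1 28-29 | T5 29-30 | T2 30-31 | T4 31-32 | T3 32-33 | T1 33-34 | T5 34-35 | T2 35-36 | T3 36-37 | T1 37-38 | T5 38-39 | T2 39-40 | T3 40-41 | T1 41-42 | T5 42-43 | T2 43-44 | T3 44-45 | T1 45-46 | T5 46-47 | T2 47-48 | T3 48-49 | T1 49-50 | T5 50-51 | T2 51-52 | T1 52-53 | T5 53-54 | T2 54-55 | T1 55-56 | T5 56-57 | T2 57-58 | T1 58-60 |
Completion: T1=60  T2=58  T3=49  T4=32  T5=57
Waiting = turnaround − burst: T1=41, T2=39, T3=34, T4=22, T5=40
Total waiting = 41 + 39 + 34 + 22 + 40 = 176

176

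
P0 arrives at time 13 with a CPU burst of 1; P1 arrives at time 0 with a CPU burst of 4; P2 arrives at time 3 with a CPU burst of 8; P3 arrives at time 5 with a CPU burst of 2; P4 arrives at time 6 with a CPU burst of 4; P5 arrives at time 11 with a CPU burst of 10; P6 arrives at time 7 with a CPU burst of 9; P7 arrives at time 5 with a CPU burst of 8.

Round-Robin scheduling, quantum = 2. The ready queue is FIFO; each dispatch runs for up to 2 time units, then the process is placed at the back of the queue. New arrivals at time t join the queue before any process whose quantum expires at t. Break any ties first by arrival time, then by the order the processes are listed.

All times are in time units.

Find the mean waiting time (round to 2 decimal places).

Gantt: | P1 0-4 | P2 4-6 | P3 6-8 | P7 8-10 | P4 10-12 | P2 12-14 | P6 14-16 | P7 16-18 | P5 18-20 | P4 20-22 | P0 22-23 | P2 23-25 | P6 25-27 | P7 27-29 | P5 29-31 | P2 31-33 | P6 33-35 | P7 35-37 | P5 37-39 | P6 39-41 | P5 41-43 | P6 43-44 | P5 44-46 |
Completion: P0=23  P1=4  P2=33  P3=8  P4=22  P5=46  P6=44  P7=37
Turnaround (C−A): P0=10  P1=4  P2=30  P3=3  P4=16  P5=35  P6=37  P7=32
Waiting times: P0=9, P1=0, P2=22, P3=1, P4=12, P5=25, P6=28, P7=24
Average waiting = (9+0+22+1+12+25+28+24) / 8 = 121/8 = 15.13

15.13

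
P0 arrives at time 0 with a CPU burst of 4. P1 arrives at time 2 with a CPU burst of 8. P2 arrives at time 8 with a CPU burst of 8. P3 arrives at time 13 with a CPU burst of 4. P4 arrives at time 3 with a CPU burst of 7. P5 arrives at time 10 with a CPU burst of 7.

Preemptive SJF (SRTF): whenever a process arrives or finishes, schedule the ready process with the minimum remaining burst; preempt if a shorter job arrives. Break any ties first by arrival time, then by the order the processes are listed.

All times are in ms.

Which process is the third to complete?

Timeline: | P0 0-4 | P4 4-11 | P5 11-13 | P3 13-17 | P5 17-22 | P1 22-30 | P2 30-38 |
Completion: P0=4  P1=30  P2=38  P3=17  P4=11  P5=22
Turnaround (C−A): P0=4  P1=28  P2=30  P3=4  P4=8  P5=12
Finish order: P0 → P4 → P3 → P5 → P1 → P2

P3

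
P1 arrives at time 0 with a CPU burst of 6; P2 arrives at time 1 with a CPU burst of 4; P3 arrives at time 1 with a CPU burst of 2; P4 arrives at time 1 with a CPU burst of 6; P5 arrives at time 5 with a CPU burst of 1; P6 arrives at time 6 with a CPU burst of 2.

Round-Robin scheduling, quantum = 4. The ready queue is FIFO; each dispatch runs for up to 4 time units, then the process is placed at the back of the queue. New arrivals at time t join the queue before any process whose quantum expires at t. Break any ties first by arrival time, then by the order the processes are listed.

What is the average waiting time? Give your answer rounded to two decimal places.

Gantt: | P1 0-4 | P2 4-8 | P3 8-10 | P4 10-14 | P1 14-16 | P5 16-17 | P6 17-19 | P4 19-21 |
Completion: P1=16  P2=8  P3=10  P4=21  P5=17  P6=19
Turnaround (C−A): P1=16  P2=7  P3=9  P4=20  P5=12  P6=13
Waiting times: P1=10, P2=3, P3=7, P4=14, P5=11, P6=11
Average waiting = (10+3+7+14+11+11) / 6 = 56/6 = 9.33

9.33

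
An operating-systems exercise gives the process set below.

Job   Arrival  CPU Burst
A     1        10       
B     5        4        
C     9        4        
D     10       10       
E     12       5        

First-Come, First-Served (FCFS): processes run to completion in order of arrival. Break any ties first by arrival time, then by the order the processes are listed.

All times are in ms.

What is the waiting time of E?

Schedule: | idle 0-1 | A 1-11 | B 11-15 | C 15-19 | D 19-29 | E 29-34 |
Completion: A=11  B=15  C=19  D=29  E=34
Waiting(E) = turnaround − burst = 22 − 5 = 17

17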